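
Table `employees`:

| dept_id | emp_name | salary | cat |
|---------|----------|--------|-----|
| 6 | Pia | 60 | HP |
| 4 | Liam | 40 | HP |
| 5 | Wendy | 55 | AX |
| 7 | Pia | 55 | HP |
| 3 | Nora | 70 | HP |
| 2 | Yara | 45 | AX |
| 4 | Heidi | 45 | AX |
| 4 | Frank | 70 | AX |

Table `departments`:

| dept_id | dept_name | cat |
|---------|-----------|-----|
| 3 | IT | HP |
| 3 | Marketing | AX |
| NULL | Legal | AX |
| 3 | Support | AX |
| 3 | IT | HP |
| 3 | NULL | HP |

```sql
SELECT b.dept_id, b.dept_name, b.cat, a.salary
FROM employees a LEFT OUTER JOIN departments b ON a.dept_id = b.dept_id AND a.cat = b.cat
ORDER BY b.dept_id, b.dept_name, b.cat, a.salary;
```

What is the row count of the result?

10

LEFT JOIN keeps every row from `employees`; unmatched rows get NULL for `departments`'s columns.
Matching on a.dept_id = b.dept_id AND a.cat = b.cat. A NULL in a compared column never satisfies the condition.
- a (dept_id=6, cat=HP) has no partner → padded with NULL.
- a (dept_id=4, cat=HP) has no partner → padded with NULL.
- a (dept_id=5, cat=AX) has no partner → padded with NULL.
- a (dept_id=7, cat=HP) has no partner → padded with NULL.
- a (dept_id=3, cat=HP) pairs with 3 row(s) of b.
- a (dept_id=2, cat=AX) has no partner → padded with NULL.
- a (dept_id=4, cat=AX) has no partner → padded with NULL.
- a (dept_id=4, cat=AX) has no partner → padded with NULL.
Total: 3 matched + 7 padded = 10 rows.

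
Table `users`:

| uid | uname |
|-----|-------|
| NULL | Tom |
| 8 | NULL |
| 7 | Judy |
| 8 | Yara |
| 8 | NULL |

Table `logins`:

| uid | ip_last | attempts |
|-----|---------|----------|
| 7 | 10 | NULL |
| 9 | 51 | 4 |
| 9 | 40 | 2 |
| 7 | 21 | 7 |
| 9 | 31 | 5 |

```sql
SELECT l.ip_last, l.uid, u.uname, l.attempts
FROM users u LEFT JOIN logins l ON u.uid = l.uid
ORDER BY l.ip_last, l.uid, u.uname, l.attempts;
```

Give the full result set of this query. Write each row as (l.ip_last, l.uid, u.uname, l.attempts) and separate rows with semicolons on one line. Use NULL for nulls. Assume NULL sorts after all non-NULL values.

LEFT JOIN keeps every row from `users`; unmatched rows get NULL for `logins`'s columns.
Matching on u.uid = l.uid. A NULL in a compared column never satisfies the condition.
Matched pairs: 2; unmatched u rows kept: 4.

(10, 7, Judy, NULL); (21, 7, Judy, 7); (NULL, NULL, Tom, NULL); (NULL, NULL, Yara, NULL); (NULL, NULL, NULL, NULL); (NULL, NULL, NULL, NULL)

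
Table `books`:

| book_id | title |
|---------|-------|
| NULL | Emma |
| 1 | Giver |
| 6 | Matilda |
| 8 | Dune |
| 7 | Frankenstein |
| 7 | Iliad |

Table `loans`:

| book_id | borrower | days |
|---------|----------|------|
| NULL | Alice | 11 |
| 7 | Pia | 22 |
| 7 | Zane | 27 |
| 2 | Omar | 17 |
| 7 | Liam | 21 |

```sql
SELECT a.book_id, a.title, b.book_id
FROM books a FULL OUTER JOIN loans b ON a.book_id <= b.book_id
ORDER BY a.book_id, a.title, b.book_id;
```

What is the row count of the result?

16

FULL OUTER JOIN keeps every row from both sides; unmatched rows get NULL for the other side's columns.
Matching on a.book_id <= b.book_id. A NULL in a compared column never satisfies the condition.
- a row (book_id=NULL): no match → kept, b columns NULL.
- a row (book_id=1): matches 4 b row(s) → 4 output row(s).
- a row (book_id=6): matches 3 b row(s) → 3 output row(s).
- a row (book_id=8): no match → kept, b columns NULL.
- a row (book_id=7): matches 3 b row(s) → 3 output row(s).
- a row (book_id=7): matches 3 b row(s) → 3 output row(s).
- plus 1 unmatched b row(s), each kept with NULL a columns.
Total: 13 matched + 3 padded = 16 rows.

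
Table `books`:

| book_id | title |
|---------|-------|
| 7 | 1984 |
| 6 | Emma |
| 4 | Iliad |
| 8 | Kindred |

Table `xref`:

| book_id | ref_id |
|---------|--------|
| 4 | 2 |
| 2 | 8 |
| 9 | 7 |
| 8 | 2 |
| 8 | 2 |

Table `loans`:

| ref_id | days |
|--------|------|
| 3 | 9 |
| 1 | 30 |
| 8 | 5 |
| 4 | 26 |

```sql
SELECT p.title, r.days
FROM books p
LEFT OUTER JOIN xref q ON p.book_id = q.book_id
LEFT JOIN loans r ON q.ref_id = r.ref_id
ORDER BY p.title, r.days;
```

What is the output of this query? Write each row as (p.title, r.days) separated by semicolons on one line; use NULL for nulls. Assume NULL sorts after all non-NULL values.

Step 1 — p LEFT JOIN q on book_id → 5 row(s).
Then LEFT JOIN `loans r` on ref_id: each of those 5 rows is kept; rows whose q.ref_id has no match in r get NULL for r's columns.

(1984, NULL); (Emma, NULL); (Iliad, NULL); (Kindred, NULL); (Kindred, NULL)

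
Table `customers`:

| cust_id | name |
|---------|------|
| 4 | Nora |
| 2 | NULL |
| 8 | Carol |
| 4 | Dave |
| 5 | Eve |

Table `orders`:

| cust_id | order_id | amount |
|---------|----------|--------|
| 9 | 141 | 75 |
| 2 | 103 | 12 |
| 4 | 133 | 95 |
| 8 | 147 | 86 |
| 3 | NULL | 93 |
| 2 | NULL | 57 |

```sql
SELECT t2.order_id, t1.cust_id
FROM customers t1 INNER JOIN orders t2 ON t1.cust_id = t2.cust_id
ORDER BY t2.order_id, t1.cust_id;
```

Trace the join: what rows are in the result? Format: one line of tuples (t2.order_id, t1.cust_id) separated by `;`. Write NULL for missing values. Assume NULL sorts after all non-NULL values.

INNER JOIN keeps only pairs where the ON condition holds.
Matching on t1.cust_id = t2.cust_id.
- t1[0] cust_id=4 → 1 match(es) in t2 → 1 row(s).
- t1[1] cust_id=2 → 2 match(es) in t2 → 2 row(s).
- t1[2] cust_id=8 → 1 match(es) in t2 → 1 row(s).
- t1[3] cust_id=4 → 1 match(es) in t2 → 1 row(s).
- t1[4] cust_id=5 → no match; dropped.
After projecting and ordering:
t2.order_id | t1.cust_id
103 | 2
133 | 4
133 | 4
147 | 8
NULL | 2

(103, 2); (133, 4); (133, 4); (147, 8); (NULL, 2)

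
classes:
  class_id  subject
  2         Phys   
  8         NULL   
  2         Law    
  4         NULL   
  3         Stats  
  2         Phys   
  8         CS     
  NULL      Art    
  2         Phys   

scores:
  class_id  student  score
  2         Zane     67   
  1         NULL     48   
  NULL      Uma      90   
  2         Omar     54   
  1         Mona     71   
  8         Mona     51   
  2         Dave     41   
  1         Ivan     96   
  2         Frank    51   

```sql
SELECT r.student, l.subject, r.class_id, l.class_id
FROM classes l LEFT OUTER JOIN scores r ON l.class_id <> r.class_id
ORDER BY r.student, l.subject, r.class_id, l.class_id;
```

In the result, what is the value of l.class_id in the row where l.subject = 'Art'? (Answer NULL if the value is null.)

NULL

LEFT JOIN keeps every row from `classes`; unmatched rows get NULL for `scores`'s columns.
Matching on l.class_id <> r.class_id. A NULL in a compared column never satisfies the condition.
Matched pairs: 46; unmatched l rows kept: 1.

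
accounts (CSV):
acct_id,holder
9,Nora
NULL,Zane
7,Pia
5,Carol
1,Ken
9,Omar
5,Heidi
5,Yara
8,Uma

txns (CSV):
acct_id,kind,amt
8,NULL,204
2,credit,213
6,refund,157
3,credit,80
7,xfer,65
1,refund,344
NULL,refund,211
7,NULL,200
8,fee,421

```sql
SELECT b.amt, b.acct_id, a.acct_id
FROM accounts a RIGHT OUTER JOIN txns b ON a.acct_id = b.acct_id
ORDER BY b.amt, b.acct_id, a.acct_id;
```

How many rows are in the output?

9

RIGHT JOIN keeps every row from `txns`; unmatched rows get NULL for `accounts`'s columns.
Matching on a.acct_id = b.acct_id. A NULL in a compared column never satisfies the condition.
- a[0] acct_id=9 → no match.
- a[1] acct_id=NULL → no match.
- a[2] acct_id=7 → 2 match(es) in b → 2 row(s).
- a[3] acct_id=5 → no match.
- a[4] acct_id=1 → 1 match(es) in b → 1 row(s).
- a[5] acct_id=9 → no match.
- a[6] acct_id=5 → no match.
- a[7] acct_id=5 → no match.
- a[8] acct_id=8 → 2 match(es) in b → 2 row(s).
- 4 b row(s) had no a match → kept, a columns NULL.
Total: 5 matched + 4 padded = 9 rows.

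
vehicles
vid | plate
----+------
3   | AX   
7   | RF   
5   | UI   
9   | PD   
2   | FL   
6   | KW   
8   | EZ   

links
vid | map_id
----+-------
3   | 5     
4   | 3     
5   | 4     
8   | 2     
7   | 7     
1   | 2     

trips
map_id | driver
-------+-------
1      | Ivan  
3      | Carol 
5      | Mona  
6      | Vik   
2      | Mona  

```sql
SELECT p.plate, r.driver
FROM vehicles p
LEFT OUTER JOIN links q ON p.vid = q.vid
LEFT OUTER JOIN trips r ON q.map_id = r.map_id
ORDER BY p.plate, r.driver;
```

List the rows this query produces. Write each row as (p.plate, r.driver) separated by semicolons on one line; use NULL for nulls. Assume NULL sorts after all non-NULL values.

Evaluate left to right. First `vehicles p LEFT JOIN links q` on vid: 7 row(s).
Then LEFT JOIN `trips r` on map_id: each of those 7 rows is kept; rows whose q.map_id has no match in r get NULL for r's columns.

(AX, Mona); (EZ, Mona); (FL, NULL); (KW, NULL); (PD, NULL); (RF, NULL); (UI, NULL)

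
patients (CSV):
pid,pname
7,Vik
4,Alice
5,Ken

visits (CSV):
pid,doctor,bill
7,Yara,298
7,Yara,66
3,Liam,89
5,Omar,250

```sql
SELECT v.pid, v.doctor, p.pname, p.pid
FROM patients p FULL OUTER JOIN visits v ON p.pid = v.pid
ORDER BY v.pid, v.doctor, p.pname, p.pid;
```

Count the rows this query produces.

5

FULL OUTER JOIN keeps every row from both sides; unmatched rows get NULL for the other side's columns.
Matching on p.pid = v.pid.
- p[0] pid=7 → 2 match(es) in v → 2 row(s).
- p[1] pid=4 → no match; kept with NULLs on the v side.
- p[2] pid=5 → 1 match(es) in v → 1 row(s).
- 1 v row(s) had no p match → kept, p columns NULL.
Total: 3 matched + 2 padded = 5 rows.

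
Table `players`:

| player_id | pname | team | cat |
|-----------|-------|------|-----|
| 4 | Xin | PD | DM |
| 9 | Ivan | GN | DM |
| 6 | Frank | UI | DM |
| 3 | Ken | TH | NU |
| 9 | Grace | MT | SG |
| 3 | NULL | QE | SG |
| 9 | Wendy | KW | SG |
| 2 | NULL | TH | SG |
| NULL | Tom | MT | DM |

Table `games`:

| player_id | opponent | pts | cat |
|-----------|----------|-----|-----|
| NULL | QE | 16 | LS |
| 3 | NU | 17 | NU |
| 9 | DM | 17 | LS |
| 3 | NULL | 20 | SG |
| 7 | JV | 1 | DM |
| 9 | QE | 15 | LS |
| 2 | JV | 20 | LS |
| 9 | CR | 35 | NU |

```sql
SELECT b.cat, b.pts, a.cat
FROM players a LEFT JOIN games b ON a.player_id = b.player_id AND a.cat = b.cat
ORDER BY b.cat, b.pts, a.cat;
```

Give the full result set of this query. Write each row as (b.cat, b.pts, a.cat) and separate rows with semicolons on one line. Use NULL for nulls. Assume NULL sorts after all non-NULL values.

(NU, 17, NU); (SG, 20, SG); (NULL, NULL, DM); (NULL, NULL, DM); (NULL, NULL, DM); (NULL, NULL, DM); (NULL, NULL, SG); (NULL, NULL, SG); (NULL, NULL, SG)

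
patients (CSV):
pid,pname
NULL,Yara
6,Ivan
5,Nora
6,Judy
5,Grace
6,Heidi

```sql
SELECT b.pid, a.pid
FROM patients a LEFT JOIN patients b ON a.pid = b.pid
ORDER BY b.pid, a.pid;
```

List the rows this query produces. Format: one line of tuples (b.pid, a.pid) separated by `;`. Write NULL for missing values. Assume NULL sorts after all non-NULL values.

LEFT JOIN keeps every row from `patients a`; unmatched rows get NULL for `patients b`'s columns.
Matching on a.pid = b.pid. A NULL in a compared column never satisfies the condition.
- a[0] pid=NULL → no match; kept with NULLs on the b side.
- a[1] pid=6 → 3 match(es) in b → 3 row(s).
- a[2] pid=5 → 2 match(es) in b → 2 row(s).
- a[3] pid=6 → 3 match(es) in b → 3 row(s).
- a[4] pid=5 → 2 match(es) in b → 2 row(s).
- a[5] pid=6 → 3 match(es) in b → 3 row(s).

(5, 5); (5, 5); (5, 5); (5, 5); (6, 6); (6, 6); (6, 6); (6, 6); (6, 6); (6, 6); (6, 6); (6, 6); (6, 6); (NULL, NULL)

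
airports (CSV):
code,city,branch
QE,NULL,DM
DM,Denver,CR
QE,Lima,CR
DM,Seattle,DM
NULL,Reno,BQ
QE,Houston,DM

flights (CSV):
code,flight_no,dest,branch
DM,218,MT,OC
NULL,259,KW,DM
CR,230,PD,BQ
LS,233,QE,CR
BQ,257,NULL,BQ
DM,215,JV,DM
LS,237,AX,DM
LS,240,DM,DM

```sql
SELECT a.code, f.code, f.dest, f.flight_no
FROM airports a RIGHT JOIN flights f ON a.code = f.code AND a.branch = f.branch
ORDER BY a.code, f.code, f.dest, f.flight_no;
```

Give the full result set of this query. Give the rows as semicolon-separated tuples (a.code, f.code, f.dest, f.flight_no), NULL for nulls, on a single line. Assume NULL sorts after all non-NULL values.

(DM, DM, JV, 215); (NULL, BQ, NULL, 257); (NULL, CR, PD, 230); (NULL, DM, MT, 218); (NULL, LS, AX, 237); (NULL, LS, DM, 240); (NULL, LS, QE, 233); (NULL, NULL, KW, 259)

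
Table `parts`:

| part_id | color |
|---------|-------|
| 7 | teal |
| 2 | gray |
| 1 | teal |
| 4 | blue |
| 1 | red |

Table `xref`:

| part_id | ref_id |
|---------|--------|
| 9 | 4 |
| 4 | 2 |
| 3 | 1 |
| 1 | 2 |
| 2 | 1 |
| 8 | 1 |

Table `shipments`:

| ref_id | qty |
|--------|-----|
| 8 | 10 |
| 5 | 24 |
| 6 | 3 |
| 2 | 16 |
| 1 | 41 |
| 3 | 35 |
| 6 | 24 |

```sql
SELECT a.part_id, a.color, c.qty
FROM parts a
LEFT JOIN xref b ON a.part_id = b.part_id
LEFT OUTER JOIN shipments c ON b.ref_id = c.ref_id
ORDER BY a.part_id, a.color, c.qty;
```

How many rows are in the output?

5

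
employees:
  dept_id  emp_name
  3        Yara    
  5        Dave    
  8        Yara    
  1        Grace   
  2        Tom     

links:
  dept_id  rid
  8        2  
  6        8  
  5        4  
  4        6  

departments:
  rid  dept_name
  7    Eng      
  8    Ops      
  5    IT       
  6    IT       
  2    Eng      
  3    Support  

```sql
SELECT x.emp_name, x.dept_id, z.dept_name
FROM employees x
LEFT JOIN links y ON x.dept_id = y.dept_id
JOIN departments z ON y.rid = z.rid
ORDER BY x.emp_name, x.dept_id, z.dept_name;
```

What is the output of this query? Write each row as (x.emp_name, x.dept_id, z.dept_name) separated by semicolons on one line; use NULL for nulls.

Step 1 — x LEFT JOIN y on dept_id → 5 row(s).
Then INNER JOIN `departments z` on rid: keep only rows whose y.rid appears in z.

(Yara, 8, Eng)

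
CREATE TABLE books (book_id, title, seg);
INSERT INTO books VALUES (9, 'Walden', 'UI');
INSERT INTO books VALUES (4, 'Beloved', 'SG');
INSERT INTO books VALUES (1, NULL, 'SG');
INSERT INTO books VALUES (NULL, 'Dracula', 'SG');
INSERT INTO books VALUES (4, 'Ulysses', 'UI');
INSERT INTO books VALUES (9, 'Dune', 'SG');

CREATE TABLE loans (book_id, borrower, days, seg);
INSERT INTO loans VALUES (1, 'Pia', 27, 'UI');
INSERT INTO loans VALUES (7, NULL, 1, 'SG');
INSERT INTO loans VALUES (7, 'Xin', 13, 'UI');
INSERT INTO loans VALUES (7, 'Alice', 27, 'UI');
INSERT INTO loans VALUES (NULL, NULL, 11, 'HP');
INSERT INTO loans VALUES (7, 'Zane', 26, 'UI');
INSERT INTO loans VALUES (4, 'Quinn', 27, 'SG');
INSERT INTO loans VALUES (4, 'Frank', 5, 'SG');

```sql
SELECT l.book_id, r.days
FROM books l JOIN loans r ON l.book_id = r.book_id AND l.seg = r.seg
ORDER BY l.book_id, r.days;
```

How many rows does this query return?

INNER JOIN keeps only pairs where the ON condition holds.
Matching on l.book_id = r.book_id AND l.seg = r.seg. A NULL in a compared column never satisfies the condition.
- l[0] book_id=9, seg=UI → no match; dropped.
- l[1] book_id=4, seg=SG → 2 match(es) in r → 2 row(s).
- l[2] book_id=1, seg=SG → no match; dropped.
- l[3] book_id=NULL, seg=SG → no match; dropped.
- l[4] book_id=4, seg=UI → no match; dropped.
- l[5] book_id=9, seg=SG → no match; dropped.
Total: 2 rows.

2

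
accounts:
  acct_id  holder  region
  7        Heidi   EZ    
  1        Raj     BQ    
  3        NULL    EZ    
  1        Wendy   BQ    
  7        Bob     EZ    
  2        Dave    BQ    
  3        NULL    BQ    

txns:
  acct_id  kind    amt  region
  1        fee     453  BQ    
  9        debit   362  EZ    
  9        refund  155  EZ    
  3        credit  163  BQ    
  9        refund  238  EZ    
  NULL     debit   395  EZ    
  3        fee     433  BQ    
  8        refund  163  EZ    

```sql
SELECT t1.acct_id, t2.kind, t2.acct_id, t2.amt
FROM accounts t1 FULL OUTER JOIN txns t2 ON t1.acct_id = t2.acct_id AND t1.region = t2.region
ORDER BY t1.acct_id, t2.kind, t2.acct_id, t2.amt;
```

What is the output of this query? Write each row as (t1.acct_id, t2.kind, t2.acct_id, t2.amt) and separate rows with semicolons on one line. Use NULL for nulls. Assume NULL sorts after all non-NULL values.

(1, fee, 1, 453); (1, fee, 1, 453); (2, NULL, NULL, NULL); (3, credit, 3, 163); (3, fee, 3, 433); (3, NULL, NULL, NULL); (7, NULL, NULL, NULL); (7, NULL, NULL, NULL); (NULL, debit, 9, 362); (NULL, debit, NULL, 395); (NULL, refund, 8, 163); (NULL, refund, 9, 155); (NULL, refund, 9, 238)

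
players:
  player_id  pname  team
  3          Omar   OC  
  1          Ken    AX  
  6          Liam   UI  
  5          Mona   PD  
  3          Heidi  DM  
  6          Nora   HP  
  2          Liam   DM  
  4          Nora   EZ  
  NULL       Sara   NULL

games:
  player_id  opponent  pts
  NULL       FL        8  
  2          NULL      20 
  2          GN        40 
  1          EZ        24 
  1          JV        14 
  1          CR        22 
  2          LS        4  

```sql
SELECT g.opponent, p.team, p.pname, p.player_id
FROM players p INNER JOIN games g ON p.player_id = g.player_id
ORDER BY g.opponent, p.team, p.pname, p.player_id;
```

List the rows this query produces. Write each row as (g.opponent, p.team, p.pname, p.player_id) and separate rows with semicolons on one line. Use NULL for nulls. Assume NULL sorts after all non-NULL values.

(CR, AX, Ken, 1); (EZ, AX, Ken, 1); (GN, DM, Liam, 2); (JV, AX, Ken, 1); (LS, DM, Liam, 2); (NULL, DM, Liam, 2)

INNER JOIN keeps only pairs where the ON condition holds.
Matching on p.player_id = g.player_id. A NULL in a compared column never satisfies the condition.
Matched pairs: 6.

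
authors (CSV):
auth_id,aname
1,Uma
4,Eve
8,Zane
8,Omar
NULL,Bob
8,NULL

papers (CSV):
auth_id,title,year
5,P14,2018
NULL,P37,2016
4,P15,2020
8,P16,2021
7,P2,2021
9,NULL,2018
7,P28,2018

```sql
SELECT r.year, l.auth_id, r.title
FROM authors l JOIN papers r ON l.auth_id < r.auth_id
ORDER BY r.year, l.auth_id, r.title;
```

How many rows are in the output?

INNER JOIN keeps only pairs where the ON condition holds.
Matching on l.auth_id < r.auth_id. A NULL in a compared column never satisfies the condition.
- l row (auth_id=1): matches 6 r row(s) → 6 output row(s).
- l row (auth_id=4): matches 5 r row(s) → 5 output row(s).
- l row (auth_id=8): matches 1 r row(s) → 1 output row(s).
- l row (auth_id=8): matches 1 r row(s) → 1 output row(s).
- l row (auth_id=NULL): no match → dropped.
- l row (auth_id=8): matches 1 r row(s) → 1 output row(s).
Total: 14 rows.

14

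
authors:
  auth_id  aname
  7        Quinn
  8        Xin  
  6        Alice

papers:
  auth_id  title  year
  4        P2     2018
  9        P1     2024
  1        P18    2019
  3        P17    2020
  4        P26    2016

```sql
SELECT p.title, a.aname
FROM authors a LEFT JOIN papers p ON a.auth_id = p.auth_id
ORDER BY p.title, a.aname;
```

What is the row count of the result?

3

LEFT JOIN keeps every row from `authors`; unmatched rows get NULL for `papers`'s columns.
Matching on a.auth_id = p.auth_id.
Matched pairs: 0; unmatched a rows kept: 3.
Total: 0 matched + 3 padded = 3 rows.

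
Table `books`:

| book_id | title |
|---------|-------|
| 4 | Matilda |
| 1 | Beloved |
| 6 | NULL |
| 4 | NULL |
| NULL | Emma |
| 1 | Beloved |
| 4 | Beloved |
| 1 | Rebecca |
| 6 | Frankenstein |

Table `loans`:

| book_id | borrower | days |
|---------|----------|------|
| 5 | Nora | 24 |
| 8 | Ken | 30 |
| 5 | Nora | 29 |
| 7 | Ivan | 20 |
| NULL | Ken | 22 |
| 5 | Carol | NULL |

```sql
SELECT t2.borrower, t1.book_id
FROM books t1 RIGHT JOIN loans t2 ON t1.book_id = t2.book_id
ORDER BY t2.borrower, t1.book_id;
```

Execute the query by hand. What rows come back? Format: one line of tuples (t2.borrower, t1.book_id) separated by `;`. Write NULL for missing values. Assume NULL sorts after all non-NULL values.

(Carol, NULL); (Ivan, NULL); (Ken, NULL); (Ken, NULL); (Nora, NULL); (Nora, NULL)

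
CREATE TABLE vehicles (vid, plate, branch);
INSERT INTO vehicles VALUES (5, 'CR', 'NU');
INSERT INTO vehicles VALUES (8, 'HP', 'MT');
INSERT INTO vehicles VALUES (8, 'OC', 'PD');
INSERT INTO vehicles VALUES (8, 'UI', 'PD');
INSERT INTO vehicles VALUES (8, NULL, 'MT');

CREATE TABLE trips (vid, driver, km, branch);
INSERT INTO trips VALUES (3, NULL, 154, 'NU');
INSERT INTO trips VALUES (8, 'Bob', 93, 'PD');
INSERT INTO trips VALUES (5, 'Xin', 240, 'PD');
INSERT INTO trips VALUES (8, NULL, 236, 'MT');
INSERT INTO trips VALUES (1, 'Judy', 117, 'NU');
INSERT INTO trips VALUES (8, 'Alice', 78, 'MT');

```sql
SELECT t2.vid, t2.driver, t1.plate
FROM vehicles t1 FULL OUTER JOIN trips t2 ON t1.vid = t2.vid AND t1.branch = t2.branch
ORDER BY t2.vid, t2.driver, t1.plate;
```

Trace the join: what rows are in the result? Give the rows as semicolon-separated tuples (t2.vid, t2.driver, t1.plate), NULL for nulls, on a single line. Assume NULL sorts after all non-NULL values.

(1, Judy, NULL); (3, NULL, NULL); (5, Xin, NULL); (8, Alice, HP); (8, Alice, NULL); (8, Bob, OC); (8, Bob, UI); (8, NULL, HP); (8, NULL, NULL); (NULL, NULL, CR)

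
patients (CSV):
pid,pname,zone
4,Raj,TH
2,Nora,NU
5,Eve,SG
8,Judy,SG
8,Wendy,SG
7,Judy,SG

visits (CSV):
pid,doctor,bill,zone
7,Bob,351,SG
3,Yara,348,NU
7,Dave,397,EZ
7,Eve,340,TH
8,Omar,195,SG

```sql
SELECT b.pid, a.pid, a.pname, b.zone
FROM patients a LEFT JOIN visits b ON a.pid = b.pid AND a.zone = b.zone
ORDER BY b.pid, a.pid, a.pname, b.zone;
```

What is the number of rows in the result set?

LEFT JOIN keeps every row from `patients`; unmatched rows get NULL for `visits`'s columns.
Matching on a.pid = b.pid AND a.zone = b.zone.
Matched pairs: 3; unmatched a rows kept: 3.
Total: 3 matched + 3 padded = 6 rows.

6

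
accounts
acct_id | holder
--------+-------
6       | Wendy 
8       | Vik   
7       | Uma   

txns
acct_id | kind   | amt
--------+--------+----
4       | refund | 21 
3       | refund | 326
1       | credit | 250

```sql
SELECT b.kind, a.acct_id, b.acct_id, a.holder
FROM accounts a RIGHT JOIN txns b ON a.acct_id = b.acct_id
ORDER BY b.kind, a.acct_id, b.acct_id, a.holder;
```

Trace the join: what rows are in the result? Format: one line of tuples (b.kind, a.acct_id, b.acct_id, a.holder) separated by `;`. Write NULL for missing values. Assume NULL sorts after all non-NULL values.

(credit, NULL, 1, NULL); (refund, NULL, 3, NULL); (refund, NULL, 4, NULL)

RIGHT JOIN keeps every row from `txns`; unmatched rows get NULL for `accounts`'s columns.
Matching on a.acct_id = b.acct_id.
Matched pairs: 0; unmatched b rows kept: 3.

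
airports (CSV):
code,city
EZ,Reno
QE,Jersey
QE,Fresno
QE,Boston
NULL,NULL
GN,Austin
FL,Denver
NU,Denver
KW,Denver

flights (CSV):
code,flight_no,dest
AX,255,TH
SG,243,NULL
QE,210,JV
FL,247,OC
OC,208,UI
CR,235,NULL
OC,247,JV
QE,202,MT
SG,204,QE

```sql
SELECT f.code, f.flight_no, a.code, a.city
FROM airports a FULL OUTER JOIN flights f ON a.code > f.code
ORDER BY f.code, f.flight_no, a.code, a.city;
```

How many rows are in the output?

33

FULL OUTER JOIN keeps every row from both sides; unmatched rows get NULL for the other side's columns.
Matching on a.code > f.code. A NULL in a compared column never satisfies the condition.
- a (code=EZ) pairs with 2 row(s) of f.
- a (code=QE) pairs with 5 row(s) of f.
- a (code=QE) pairs with 5 row(s) of f.
- a (code=QE) pairs with 5 row(s) of f.
- a (code=NULL) has no partner → padded with NULL.
- a (code=GN) pairs with 3 row(s) of f.
- a (code=FL) pairs with 2 row(s) of f.
- a (code=NU) pairs with 3 row(s) of f.
- a (code=KW) pairs with 3 row(s) of f.
- plus 4 unmatched f row(s), each kept with NULL a columns.
Total: 28 matched + 5 padded = 33 rows.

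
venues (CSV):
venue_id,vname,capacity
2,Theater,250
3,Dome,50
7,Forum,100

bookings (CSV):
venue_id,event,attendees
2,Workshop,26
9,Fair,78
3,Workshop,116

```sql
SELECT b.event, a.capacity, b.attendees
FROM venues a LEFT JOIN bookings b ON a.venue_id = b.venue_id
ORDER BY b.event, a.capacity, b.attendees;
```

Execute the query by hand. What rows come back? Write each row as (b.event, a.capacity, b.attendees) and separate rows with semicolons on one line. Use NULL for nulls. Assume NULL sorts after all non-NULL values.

LEFT JOIN keeps every row from `venues`; unmatched rows get NULL for `bookings`'s columns.
Matching on a.venue_id = b.venue_id.
Matched pairs: 2; unmatched a rows kept: 1.

(Workshop, 50, 116); (Workshop, 250, 26); (NULL, 100, NULL)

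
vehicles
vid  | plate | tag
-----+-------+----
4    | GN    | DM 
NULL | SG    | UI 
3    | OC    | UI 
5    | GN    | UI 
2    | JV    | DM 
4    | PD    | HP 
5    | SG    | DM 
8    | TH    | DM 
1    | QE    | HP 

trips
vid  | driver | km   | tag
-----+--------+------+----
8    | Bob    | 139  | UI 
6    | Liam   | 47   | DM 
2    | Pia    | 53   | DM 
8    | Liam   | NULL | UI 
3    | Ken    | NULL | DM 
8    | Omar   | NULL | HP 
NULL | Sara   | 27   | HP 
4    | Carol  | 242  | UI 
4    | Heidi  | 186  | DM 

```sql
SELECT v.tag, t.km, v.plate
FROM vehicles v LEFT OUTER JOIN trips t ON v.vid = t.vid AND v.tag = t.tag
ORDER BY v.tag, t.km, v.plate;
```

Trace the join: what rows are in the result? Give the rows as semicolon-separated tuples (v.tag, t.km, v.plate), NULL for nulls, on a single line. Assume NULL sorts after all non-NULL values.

(DM, 53, JV); (DM, 186, GN); (DM, NULL, SG); (DM, NULL, TH); (HP, NULL, PD); (HP, NULL, QE); (UI, NULL, GN); (UI, NULL, OC); (UI, NULL, SG)

LEFT JOIN keeps every row from `vehicles`; unmatched rows get NULL for `trips`'s columns.
Matching on v.vid = t.vid AND v.tag = t.tag. A NULL in a compared column never satisfies the condition.
- vid=4, tag=DM: 1 matching t row(s), so 1 row(s) emitted.
- vid=NULL, tag=UI: no t row matches, row kept with t columns NULL.
- vid=3, tag=UI: no t row matches, row kept with t columns NULL.
- vid=5, tag=UI: no t row matches, row kept with t columns NULL.
- vid=2, tag=DM: 1 matching t row(s), so 1 row(s) emitted.
- vid=4, tag=HP: no t row matches, row kept with t columns NULL.
- vid=5, tag=DM: no t row matches, row kept with t columns NULL.
- vid=8, tag=DM: no t row matches, row kept with t columns NULL.
- vid=1, tag=HP: no t row matches, row kept with t columns NULL.
After projecting and ordering:
v.tag | t.km | v.plate
DM | 53 | JV
DM | 186 | GN
DM | NULL | SG
DM | NULL | TH
HP | NULL | PD
HP | NULL | QE
UI | NULL | GN
UI | NULL | OC
UI | NULL | SG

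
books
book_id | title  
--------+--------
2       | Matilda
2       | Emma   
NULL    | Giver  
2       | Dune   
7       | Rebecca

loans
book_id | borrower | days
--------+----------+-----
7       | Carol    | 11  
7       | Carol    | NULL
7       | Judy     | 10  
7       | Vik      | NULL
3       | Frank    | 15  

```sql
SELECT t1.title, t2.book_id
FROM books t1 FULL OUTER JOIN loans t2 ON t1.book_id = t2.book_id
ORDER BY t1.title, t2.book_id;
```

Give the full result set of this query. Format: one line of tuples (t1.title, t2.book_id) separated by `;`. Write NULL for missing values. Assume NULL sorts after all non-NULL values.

FULL OUTER JOIN keeps every row from both sides; unmatched rows get NULL for the other side's columns.
Matching on t1.book_id = t2.book_id. A NULL in a compared column never satisfies the condition.
- t1 (book_id=2) has no partner → padded with NULL.
- t1 (book_id=2) has no partner → padded with NULL.
- t1 (book_id=NULL) has no partner → padded with NULL.
- t1 (book_id=2) has no partner → padded with NULL.
- t1 (book_id=7) pairs with 4 row(s) of t2.
- 1 t2 row(s) had no t1 match → kept, t1 columns NULL.
After projecting and ordering:
t1.title | t2.book_id
Dune | NULL
Emma | NULL
Giver | NULL
Matilda | NULL
Rebecca | 7
Rebecca | 7
Rebecca | 7
Rebecca | 7
NULL | 3

(Dune, NULL); (Emma, NULL); (Giver, NULL); (Matilda, NULL); (Rebecca, 7); (Rebecca, 7); (Rebecca, 7); (Rebecca, 7); (NULL, 3)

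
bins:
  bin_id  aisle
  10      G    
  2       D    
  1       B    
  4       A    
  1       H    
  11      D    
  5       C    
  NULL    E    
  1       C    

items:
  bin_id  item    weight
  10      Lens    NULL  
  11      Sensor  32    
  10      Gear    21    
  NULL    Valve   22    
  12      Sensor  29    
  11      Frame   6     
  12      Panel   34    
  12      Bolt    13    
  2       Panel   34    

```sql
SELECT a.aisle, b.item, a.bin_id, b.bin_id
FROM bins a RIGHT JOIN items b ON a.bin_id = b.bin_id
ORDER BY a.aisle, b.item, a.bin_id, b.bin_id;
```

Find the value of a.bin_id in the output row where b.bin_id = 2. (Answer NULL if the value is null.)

2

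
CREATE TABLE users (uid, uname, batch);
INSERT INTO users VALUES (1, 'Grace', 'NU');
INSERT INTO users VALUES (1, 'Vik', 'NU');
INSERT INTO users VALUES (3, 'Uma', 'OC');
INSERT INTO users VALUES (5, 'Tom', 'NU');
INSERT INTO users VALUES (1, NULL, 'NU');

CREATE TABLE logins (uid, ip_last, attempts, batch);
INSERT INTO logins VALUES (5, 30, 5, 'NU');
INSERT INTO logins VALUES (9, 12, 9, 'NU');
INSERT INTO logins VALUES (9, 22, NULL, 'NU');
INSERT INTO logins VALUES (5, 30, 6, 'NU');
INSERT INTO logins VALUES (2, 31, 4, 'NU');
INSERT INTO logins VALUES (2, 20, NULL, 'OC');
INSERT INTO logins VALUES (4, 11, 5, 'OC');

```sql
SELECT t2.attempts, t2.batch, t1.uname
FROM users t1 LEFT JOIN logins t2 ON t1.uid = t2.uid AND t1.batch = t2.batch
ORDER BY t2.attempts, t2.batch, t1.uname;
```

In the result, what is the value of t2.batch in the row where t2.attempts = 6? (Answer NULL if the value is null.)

NU

LEFT JOIN keeps every row from `users`; unmatched rows get NULL for `logins`'s columns.
Matching on t1.uid = t2.uid AND t1.batch = t2.batch.
- t1 (uid=1, batch=NU) has no partner → padded with NULL.
- t1 (uid=1, batch=NU) has no partner → padded with NULL.
- t1 (uid=3, batch=OC) has no partner → padded with NULL.
- t1 (uid=5, batch=NU) pairs with 2 row(s) of t2.
- t1 (uid=1, batch=NU) has no partner → padded with NULL.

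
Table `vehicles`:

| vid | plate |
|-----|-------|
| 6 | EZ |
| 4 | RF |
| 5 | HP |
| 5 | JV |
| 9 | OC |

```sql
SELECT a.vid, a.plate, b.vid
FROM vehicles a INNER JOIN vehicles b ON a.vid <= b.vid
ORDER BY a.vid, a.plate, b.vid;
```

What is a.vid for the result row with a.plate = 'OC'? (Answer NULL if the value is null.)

9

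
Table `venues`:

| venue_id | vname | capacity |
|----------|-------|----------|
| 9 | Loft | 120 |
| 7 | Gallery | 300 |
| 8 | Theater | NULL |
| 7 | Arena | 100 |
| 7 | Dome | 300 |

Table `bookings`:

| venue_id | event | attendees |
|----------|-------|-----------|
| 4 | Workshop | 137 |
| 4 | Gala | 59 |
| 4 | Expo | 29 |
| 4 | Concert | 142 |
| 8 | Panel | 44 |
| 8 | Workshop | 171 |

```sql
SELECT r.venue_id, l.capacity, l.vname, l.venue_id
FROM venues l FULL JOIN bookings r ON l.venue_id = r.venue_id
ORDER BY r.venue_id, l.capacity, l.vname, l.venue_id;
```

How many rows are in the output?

FULL OUTER JOIN keeps every row from both sides; unmatched rows get NULL for the other side's columns.
Matching on l.venue_id = r.venue_id.
Matched pairs: 2; unmatched l rows kept: 4; unmatched r rows kept: 4.
Total: 2 matched + 8 padded = 10 rows.

10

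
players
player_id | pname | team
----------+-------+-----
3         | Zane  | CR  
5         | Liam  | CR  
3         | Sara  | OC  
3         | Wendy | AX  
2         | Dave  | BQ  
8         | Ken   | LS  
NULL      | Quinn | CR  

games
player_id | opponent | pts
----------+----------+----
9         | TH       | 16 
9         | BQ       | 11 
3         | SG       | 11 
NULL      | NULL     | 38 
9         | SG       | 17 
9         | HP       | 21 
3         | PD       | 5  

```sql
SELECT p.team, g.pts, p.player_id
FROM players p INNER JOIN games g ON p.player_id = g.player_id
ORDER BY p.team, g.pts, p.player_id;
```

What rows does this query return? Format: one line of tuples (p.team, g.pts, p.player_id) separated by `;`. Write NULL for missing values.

(AX, 5, 3); (AX, 11, 3); (CR, 5, 3); (CR, 11, 3); (OC, 5, 3); (OC, 11, 3)

INNER JOIN keeps only pairs where the ON condition holds.
Matching on p.player_id = g.player_id. A NULL in a compared column never satisfies the condition.
- player_id=3: 2 matching g row(s), so 2 row(s) emitted.
- player_id=5: no matching g row, dropped.
- player_id=3: 2 matching g row(s), so 2 row(s) emitted.
- player_id=3: 2 matching g row(s), so 2 row(s) emitted.
- player_id=2: no matching g row, dropped.
- player_id=8: no matching g row, dropped.
- player_id=NULL: no matching g row, dropped.
After projecting and ordering:
p.team | g.pts | p.player_id
AX | 5 | 3
AX | 11 | 3
CR | 5 | 3
CR | 11 | 3
OC | 5 | 3
OC | 11 | 3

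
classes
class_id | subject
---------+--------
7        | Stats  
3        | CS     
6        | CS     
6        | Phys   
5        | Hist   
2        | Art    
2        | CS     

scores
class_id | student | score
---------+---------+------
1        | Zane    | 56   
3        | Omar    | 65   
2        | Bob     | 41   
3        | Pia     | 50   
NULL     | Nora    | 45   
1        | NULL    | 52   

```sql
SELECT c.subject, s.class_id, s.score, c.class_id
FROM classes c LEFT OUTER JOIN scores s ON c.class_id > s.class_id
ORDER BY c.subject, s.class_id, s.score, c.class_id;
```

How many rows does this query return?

LEFT JOIN keeps every row from `classes`; unmatched rows get NULL for `scores`'s columns.
Matching on c.class_id > s.class_id. A NULL in a compared column never satisfies the condition.
Matched pairs: 27; unmatched c rows kept: 0.
Total: 27 rows.

27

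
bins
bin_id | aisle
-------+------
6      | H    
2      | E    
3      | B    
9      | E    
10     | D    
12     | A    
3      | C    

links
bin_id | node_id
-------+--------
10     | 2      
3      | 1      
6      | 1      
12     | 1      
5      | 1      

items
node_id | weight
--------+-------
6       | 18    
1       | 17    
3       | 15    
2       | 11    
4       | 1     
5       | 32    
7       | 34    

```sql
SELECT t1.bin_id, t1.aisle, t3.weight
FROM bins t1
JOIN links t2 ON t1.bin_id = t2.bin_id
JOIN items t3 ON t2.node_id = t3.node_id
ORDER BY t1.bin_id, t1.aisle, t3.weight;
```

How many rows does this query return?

5

Joins associate left-to-right: bins INNER JOIN links on bin_id gives 5 intermediate row(s).
Then INNER JOIN `items t3` on node_id: keep only rows whose t2.node_id appears in t3.
Result: 5 row(s).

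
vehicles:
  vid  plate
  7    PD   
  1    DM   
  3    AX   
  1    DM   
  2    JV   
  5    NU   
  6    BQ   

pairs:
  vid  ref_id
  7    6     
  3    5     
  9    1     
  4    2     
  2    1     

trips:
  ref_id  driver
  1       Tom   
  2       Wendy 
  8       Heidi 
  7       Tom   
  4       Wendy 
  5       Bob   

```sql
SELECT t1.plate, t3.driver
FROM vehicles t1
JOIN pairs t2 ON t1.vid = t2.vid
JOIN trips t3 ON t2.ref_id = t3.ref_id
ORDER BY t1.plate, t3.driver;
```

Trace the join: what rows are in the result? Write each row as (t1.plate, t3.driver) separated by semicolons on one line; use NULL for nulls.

(AX, Bob); (JV, Tom)

Evaluate left to right. First `vehicles t1 INNER JOIN pairs t2` on vid: 3 row(s).
Then INNER JOIN `trips t3` on ref_id: keep only rows whose t2.ref_id appears in t3.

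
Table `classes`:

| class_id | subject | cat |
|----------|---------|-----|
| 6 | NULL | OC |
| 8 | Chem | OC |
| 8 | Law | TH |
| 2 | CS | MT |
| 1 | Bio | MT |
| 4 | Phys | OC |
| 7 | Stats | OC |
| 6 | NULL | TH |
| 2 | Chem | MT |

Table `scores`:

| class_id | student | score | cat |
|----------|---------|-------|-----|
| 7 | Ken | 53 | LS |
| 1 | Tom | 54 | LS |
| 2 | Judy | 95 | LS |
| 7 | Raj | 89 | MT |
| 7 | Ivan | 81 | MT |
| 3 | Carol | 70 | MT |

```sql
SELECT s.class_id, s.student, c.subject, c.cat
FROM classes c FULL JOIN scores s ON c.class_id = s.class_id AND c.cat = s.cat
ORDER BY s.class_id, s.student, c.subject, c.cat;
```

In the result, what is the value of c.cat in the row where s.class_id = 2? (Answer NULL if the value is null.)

FULL OUTER JOIN keeps every row from both sides; unmatched rows get NULL for the other side's columns.
Matching on c.class_id = s.class_id AND c.cat = s.cat.
- c[0] class_id=6, cat=OC → no match; kept with NULLs on the s side.
- c[1] class_id=8, cat=OC → no match; kept with NULLs on the s side.
- c[2] class_id=8, cat=TH → no match; kept with NULLs on the s side.
- c[3] class_id=2, cat=MT → no match; kept with NULLs on the s side.
- c[4] class_id=1, cat=MT → no match; kept with NULLs on the s side.
- c[5] class_id=4, cat=OC → no match; kept with NULLs on the s side.
- c[6] class_id=7, cat=OC → no match; kept with NULLs on the s side.
- c[7] class_id=6, cat=TH → no match; kept with NULLs on the s side.
- c[8] class_id=2, cat=MT → no match; kept with NULLs on the s side.
- 6 row(s) from s found no c partner → padded with NULL.

NULL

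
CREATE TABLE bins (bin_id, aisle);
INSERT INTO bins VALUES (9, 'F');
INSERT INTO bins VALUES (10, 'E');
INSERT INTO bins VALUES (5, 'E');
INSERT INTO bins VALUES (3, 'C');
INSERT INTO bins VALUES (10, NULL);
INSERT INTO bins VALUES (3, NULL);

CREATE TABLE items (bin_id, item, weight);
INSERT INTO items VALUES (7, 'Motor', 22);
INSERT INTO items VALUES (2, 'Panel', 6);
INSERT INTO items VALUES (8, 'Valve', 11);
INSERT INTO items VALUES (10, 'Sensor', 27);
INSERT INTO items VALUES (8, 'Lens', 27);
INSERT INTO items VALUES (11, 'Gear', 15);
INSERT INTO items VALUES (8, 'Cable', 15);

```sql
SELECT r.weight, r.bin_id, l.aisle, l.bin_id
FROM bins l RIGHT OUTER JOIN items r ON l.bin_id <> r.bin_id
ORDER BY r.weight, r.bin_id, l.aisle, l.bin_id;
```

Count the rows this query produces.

RIGHT JOIN keeps every row from `items`; unmatched rows get NULL for `bins`'s columns.
Matching on l.bin_id <> r.bin_id.
- l row (bin_id=9): matches 7 r row(s) → 7 output row(s).
- l row (bin_id=10): matches 6 r row(s) → 6 output row(s).
- l row (bin_id=5): matches 7 r row(s) → 7 output row(s).
- l row (bin_id=3): matches 7 r row(s) → 7 output row(s).
- l row (bin_id=10): matches 6 r row(s) → 6 output row(s).
- l row (bin_id=3): matches 7 r row(s) → 7 output row(s).
- every r row matched at least one l row.
Total: 40 rows.

40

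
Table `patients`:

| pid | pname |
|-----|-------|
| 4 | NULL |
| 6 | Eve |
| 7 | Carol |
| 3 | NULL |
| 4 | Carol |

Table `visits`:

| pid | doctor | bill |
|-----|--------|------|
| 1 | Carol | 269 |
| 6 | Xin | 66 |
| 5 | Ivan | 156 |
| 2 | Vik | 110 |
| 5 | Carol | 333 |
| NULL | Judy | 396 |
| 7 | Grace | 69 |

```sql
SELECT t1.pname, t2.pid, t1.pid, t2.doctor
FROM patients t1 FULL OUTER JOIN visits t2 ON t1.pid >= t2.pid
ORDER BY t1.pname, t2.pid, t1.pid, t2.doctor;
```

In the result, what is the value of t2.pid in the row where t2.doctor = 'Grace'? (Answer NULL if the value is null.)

7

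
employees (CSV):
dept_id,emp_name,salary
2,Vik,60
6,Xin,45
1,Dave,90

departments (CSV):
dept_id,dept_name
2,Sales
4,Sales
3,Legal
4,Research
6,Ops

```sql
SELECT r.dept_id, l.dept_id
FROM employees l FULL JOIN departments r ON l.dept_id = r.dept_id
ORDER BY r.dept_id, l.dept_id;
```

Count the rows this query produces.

6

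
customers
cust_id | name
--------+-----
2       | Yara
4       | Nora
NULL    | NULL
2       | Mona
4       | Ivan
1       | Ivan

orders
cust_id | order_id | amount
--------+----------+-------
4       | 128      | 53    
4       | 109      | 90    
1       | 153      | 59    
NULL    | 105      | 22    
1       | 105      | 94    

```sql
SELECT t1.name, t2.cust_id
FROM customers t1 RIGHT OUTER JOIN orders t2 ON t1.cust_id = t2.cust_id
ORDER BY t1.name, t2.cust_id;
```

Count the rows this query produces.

7

RIGHT JOIN keeps every row from `orders`; unmatched rows get NULL for `customers`'s columns.
Matching on t1.cust_id = t2.cust_id. A NULL in a compared column never satisfies the condition.
Matched pairs: 6; unmatched t2 rows kept: 1.
Total: 6 matched + 1 padded = 7 rows.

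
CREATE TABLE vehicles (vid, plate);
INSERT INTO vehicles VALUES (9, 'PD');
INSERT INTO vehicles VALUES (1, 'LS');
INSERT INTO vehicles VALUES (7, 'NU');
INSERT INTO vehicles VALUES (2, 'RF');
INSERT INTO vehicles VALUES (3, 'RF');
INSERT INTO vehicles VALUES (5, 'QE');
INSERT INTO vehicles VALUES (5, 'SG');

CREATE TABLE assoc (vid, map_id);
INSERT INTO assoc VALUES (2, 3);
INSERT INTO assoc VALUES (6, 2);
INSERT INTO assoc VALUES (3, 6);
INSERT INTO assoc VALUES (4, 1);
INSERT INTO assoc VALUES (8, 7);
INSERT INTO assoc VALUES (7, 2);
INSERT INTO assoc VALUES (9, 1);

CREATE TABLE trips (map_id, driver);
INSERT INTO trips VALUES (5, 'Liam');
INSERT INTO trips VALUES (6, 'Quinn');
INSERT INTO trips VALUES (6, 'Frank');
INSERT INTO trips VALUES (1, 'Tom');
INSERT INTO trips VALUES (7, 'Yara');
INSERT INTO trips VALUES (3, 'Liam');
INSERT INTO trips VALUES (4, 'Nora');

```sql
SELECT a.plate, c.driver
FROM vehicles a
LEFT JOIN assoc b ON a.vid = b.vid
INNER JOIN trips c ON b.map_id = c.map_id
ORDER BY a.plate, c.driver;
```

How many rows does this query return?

Step 1 — a LEFT JOIN b on vid → 7 row(s).
Then INNER JOIN `trips c` on map_id: keep only rows whose b.map_id appears in c.
Result: 4 row(s).

4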